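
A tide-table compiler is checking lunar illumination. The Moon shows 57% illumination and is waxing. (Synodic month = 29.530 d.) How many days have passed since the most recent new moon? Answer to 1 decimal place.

8.0 days

cos θ = 1 − 2f = -0.140, giving a principal value of 98.0°.
Waxing ⇒ before full, so θ = 98.0°.
That fraction of the synodic month is 98.0/360 × 29.530 d ≈ 8.04 d.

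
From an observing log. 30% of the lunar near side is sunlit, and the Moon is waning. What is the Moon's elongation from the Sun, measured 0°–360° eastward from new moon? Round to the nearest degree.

294°

From f = (1 − cos θ)/2: cos θ = 1 − 2×0.30 = 0.400; arccos → 66.4°.
Since the Moon is past full (waning), take the reflex angle: θ = 360° − 66.4° = 293.6°.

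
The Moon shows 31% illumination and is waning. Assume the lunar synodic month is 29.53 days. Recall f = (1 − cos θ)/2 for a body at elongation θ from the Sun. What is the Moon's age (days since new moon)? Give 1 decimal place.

From f = (1 − cos θ)/2: cos θ = 1 − 2×0.31 = 0.380; arccos → 67.7°.
A waning Moon lies in 180°–360°, so θ = 360° − 67.7° = 292.3°.
At 360°/29.53 d per day, 292.3° corresponds to 23.98 days.

24.0 days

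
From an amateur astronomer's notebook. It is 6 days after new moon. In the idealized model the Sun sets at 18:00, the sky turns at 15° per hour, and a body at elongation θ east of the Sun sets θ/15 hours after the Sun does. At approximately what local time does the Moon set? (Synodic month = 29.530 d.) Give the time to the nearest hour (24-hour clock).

23:00

Elongation θ = 360° × 6/29.530 ≈ 73.1°.
The Moon trails the Sun by θ/15 = 73.1/15 ≈ 4.88 hours.
18:00 + 4.88 h ≈ 22:53 → 23:00 to the nearest hour.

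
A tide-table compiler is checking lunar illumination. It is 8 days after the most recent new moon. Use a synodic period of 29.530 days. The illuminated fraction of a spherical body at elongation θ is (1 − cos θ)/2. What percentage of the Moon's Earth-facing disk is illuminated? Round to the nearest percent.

Phase angle: θ = 360°·(8 d)/(29.530 d) = 97.5°.
cos 97.5° = (-0.131), so f = (1 − (-0.131))/2 = 0.566, so 57%.

57%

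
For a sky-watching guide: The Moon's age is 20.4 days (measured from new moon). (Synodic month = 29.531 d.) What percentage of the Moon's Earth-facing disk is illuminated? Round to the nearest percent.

The Moon has covered 20.4/29.531 of its cycle, so θ ≈ 360° × 20.4/29.531 = 248.7°.
With cos θ = (-0.363), the lit fraction is (1 − (-0.363))/2 ≈ 0.682, so 68%.

68%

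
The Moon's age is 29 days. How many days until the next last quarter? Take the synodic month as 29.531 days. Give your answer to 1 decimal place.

Last quarter is 0.75 of the way through the cycle: age 0.75 × 29.531 = 22.148 d.
This lunation's last quarter (22.148 d) has passed, so add one period: 51.679 − 29 = 22.679 days.

22.7 days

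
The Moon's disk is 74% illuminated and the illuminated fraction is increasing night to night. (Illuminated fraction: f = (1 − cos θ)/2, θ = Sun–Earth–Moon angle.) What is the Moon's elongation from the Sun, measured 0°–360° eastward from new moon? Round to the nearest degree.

From f = (1 − cos θ)/2: cos θ = 1 − 2×0.74 = -0.480; arccos → 118.7°.
Before full moon the principal value applies: θ = 118.7°.

119°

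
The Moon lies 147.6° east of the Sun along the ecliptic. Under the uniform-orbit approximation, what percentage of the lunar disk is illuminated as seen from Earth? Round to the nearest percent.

f = (1 − cos 147.6°)/2 = (1 − (-0.844))/2 ≈ 0.922, i.e. 92%.

92%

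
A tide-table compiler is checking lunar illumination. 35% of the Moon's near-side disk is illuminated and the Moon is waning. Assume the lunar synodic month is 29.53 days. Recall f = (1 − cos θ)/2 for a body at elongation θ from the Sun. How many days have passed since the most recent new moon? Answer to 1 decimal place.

23.6 days

cos θ = 1 − 2f = 0.300, giving a principal value of 72.5°.
Waning ⇒ past full, so θ = 360° − 72.5° = 287.5°.
That fraction of the synodic month is 287.5/360 × 29.53 d ≈ 23.58 d.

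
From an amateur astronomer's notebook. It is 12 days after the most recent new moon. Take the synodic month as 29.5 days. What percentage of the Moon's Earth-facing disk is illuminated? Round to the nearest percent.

92%

Elongation θ = 360° × 12/29.5 ≈ 146.4°.
Illuminated fraction = (1 − cos 146.4°)/2 = (1 − (-0.833))/2 ≈ 0.917, so 92%.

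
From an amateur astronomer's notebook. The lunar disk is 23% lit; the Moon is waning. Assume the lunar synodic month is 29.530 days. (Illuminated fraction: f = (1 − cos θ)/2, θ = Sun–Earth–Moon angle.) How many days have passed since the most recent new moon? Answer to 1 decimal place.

From f = (1 − cos θ)/2: cos θ = 1 − 2×0.23 = 0.540; arccos → 57.3°.
A waning Moon lies in 180°–360°, so θ = 360° − 57.3° = 302.7°.
That fraction of the synodic month is 302.7/360 × 29.530 d ≈ 24.83 d.

24.8 days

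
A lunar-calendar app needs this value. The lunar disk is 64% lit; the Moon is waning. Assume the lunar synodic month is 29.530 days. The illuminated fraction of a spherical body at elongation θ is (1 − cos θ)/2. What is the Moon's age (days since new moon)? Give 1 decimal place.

From f = (1 − cos θ)/2: cos θ = 1 − 2×0.64 = -0.280; arccos → 106.3°.
Waning ⇒ past full, so θ = 360° − 106.3° = 253.7°.
That fraction of the synodic month is 253.7/360 × 29.530 d ≈ 20.81 d.

20.8 days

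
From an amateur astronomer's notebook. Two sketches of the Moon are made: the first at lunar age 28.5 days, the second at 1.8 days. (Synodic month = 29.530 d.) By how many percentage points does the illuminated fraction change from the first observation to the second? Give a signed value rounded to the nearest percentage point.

+2 pp

θ₁ = 360° × 28.5/29.530 = 347.4°, f₁ = (1 − cos θ₁)/2 = 0.012.
θ₂ = 360° × 1.8/29.530 = 21.9°, f₂ = (1 − cos θ₂)/2 = 0.036.
Change = f₂ − f₁ = +0.024 → +2 percentage points.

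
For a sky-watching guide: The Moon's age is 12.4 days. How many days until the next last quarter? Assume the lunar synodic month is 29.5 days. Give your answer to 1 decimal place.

9.7 days

Last quarter occurs at elongation 270°, i.e. at age 29.5 × 270/360 = 22.125 d.
So 9.725 days remain (22.125 − 12.4).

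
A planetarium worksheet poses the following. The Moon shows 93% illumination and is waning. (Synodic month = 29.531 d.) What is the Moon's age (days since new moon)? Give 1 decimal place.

Invert f = (1 − cos θ)/2 to get cos θ = 1 − 2(0.93) = -0.860, hence θ₀ = arccos -0.860 = 149.3°.
Waning ⇒ past full, so θ = 360° − 149.3° = 210.7°.
That fraction of the synodic month is 210.7/360 × 29.531 d ≈ 17.28 d.

17.3 days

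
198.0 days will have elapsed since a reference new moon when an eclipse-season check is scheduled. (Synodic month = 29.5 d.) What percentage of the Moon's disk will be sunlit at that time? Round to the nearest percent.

62%

198.0 d spans 6 complete synodic months (6 × 29.5 = 177.00 d) plus 21.00 d.
Elongation θ = 360° × 21.00/29.5 ≈ 256.3°.
Illuminated fraction = (1 − cos 256.3°)/2 = (1 − (-0.237))/2 ≈ 0.619, so 62%.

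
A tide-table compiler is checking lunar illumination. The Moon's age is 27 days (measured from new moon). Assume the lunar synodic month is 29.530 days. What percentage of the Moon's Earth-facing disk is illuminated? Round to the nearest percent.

7%

Elongation θ = 360° × 27/29.530 ≈ 329.2°.
cos 329.2° = 0.859, so f = (1 − 0.859)/2 = 0.071, so 7%.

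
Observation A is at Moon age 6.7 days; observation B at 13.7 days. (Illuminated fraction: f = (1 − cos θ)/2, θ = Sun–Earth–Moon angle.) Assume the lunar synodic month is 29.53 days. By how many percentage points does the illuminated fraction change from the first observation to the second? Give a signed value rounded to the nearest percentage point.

First observation: θ = 360°·6.7/29.53 = 81.7°, so f = 0.428.
Second observation: θ = 167.0°, f = 0.987.
Δf = 0.987 − 0.428 = +0.560, i.e. +56 pp.

+56 pp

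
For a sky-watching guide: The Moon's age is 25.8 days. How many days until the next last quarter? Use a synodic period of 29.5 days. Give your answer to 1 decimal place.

25.8 days

Last quarter occurs at elongation 270°, i.e. at age 29.5 × 270/360 = 22.125 d.
This lunation's last quarter (22.125 d) has passed, so add one period: 51.625 − 25.8 = 25.825 days.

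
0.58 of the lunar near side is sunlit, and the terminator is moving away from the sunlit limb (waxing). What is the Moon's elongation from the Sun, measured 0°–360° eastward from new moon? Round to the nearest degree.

99°

cos θ = 1 − 2f = -0.160, giving a principal value of 99.2°.
Before full moon the principal value applies: θ = 99.2°.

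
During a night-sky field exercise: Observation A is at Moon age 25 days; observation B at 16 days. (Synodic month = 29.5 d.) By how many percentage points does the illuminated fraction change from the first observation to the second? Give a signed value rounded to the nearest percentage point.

θ₁ = 360° × 25/29.5 = 305.1°, f₁ = (1 − cos θ₁)/2 = 0.213.
θ₂ = 360° × 16/29.5 = 195.3°, f₂ = (1 − cos θ₂)/2 = 0.982.
Change = f₂ − f₁ = +0.770 → +77 percentage points.

+77 pp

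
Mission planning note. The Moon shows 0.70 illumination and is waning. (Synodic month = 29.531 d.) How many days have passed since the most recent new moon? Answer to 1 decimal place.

20.2 days

Invert f = (1 − cos θ)/2 to get cos θ = 1 − 2(0.70) = -0.400, hence θ₀ = arccos -0.400 = 113.6°.
Since the Moon is past full (waning), take the reflex angle: θ = 360° − 113.6° = 246.4°.
Age = 29.531 × 246.4°/360° ≈ 20.21 days.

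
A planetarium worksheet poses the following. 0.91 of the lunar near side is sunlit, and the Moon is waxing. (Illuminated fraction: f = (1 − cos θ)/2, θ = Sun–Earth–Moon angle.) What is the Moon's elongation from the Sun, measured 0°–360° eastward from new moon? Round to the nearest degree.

145°

Invert f = (1 − cos θ)/2 to get cos θ = 1 − 2(0.91) = -0.820, hence θ₀ = arccos -0.820 = 145.1°.
The Moon is waxing (0°–180°), so θ = 145.1° directly.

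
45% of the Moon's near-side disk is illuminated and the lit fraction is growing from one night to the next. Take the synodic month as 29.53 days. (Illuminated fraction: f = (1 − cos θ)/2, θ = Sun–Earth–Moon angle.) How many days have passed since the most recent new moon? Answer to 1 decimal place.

From f = (1 − cos θ)/2: cos θ = 1 − 2×0.45 = 0.100; arccos → 84.3°.
Waxing ⇒ before full, so θ = 84.3°.
That fraction of the synodic month is 84.3/360 × 29.53 d ≈ 6.91 d.

6.9 days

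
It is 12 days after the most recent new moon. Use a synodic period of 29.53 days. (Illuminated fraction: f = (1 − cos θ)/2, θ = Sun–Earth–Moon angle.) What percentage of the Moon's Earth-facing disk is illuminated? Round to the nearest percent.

Elongation θ = 360° × 12/29.53 ≈ 146.3°.
cos 146.3° = (-0.832), so f = (1 − (-0.832))/2 = 0.916, so 92%.

92%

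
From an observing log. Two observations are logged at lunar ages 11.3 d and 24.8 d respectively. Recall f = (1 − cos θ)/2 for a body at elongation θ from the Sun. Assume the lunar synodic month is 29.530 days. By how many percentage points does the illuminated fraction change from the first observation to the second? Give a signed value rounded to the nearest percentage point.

θ₁ = 360° × 11.3/29.530 = 137.8°, f₁ = (1 − cos θ₁)/2 = 0.870.
θ₂ = 360° × 24.8/29.530 = 302.3°, f₂ = (1 − cos θ₂)/2 = 0.233.
Change = f₂ − f₁ = -0.638 → -64 percentage points.

-64 pp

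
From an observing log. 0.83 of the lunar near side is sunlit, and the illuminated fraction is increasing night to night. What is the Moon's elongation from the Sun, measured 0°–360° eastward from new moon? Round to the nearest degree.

cos θ = 1 − 2f = -0.660, giving a principal value of 131.3°.
The Moon is waxing (0°–180°), so θ = 131.3° directly.

131°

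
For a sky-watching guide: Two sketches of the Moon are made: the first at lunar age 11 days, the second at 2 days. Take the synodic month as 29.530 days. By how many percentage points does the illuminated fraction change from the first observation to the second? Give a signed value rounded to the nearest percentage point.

θ₁ = 360° × 11/29.530 = 134.1°, f₁ = (1 − cos θ₁)/2 = 0.848.
θ₂ = 360° × 2/29.530 = 24.4°, f₂ = (1 − cos θ₂)/2 = 0.045.
Change = f₂ − f₁ = -0.803 → -80 percentage points.

-80 pp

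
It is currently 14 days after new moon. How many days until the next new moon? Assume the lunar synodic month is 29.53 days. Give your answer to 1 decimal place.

15.5 days

One full lunation from the last new moon is 29.53 d; remaining = 29.53 − 14 = 15.530 d.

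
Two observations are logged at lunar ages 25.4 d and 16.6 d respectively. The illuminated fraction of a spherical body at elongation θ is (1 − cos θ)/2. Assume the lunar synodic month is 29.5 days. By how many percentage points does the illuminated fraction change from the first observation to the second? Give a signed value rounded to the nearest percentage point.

+78 pp

First observation: θ = 360°·25.4/29.5 = 310.0°, so f = 0.179.
Second observation: θ = 202.6°, f = 0.962.
Δf = 0.962 − 0.179 = +0.783, i.e. +78 pp.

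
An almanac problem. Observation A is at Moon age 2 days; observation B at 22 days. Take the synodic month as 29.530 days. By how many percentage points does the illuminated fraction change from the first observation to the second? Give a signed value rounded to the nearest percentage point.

+47 pp

First observation: θ = 360°·2/29.530 = 24.4°, so f = 0.045.
Second observation: θ = 268.2°, f = 0.516.
Δf = 0.516 − 0.045 = +0.471, i.e. +47 pp.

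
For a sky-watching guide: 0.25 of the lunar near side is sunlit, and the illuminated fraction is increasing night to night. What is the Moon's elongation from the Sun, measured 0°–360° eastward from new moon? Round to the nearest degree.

60°

From f = (1 − cos θ)/2: cos θ = 1 − 2×0.25 = 0.500; arccos → 60.0°.
Waxing ⇒ before full, so θ = 60.0°.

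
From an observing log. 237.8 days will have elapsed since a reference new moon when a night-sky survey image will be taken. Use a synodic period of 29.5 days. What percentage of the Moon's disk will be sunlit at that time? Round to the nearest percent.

4%

237.8 d spans 8 complete synodic months (8 × 29.5 = 236.00 d) plus 1.80 d.
Elongation θ = 360° × 1.80/29.5 ≈ 22.0°.
cos 22.0° = 0.927, so f = (1 − 0.927)/2 = 0.036, so 4%.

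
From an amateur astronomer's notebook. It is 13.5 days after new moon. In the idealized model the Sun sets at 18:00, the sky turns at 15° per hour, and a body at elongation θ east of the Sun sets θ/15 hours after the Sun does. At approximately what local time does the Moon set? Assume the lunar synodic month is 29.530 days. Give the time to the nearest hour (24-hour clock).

05:00

Phase angle: θ = 360°·(13.5 d)/(29.530 d) = 164.6°.
Delay after the Sun = 164.6° / (15°/h) ≈ 10.97 h.
18:00 + 10.97 h ≈ 04:58 → 05:00 to the nearest hour.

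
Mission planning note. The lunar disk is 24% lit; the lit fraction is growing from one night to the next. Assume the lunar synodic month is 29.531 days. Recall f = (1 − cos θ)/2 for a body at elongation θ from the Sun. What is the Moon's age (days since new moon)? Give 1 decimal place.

4.8 days

Invert f = (1 − cos θ)/2 to get cos θ = 1 − 2(0.24) = 0.520, hence θ₀ = arccos 0.520 = 58.7°.
Before full moon the principal value applies: θ = 58.7°.
Age = 29.531 × 58.7°/360° ≈ 4.81 days.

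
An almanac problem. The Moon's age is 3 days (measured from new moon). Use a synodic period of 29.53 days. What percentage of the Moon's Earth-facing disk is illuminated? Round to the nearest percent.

10%

Elongation θ = 360° × 3/29.53 ≈ 36.6°.
With cos θ = 0.803, the lit fraction is (1 − 0.803)/2 ≈ 0.098, so 10%.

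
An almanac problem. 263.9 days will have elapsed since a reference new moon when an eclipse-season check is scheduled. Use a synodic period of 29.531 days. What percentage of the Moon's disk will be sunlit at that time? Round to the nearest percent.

Reduce mod P: 263.9 − 8×29.531 = 27.65 d into the current lunation.
Phase angle: θ = 360°·(27.65 d)/(29.531 d) = 337.1°.
cos 337.1° = 0.921, so f = (1 − 0.921)/2 = 0.039, so 4%.

4%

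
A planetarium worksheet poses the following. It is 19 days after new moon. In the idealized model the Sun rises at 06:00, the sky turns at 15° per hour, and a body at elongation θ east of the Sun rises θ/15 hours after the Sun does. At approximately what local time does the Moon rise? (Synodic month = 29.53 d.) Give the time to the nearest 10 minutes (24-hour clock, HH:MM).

Elongation θ = 360° × 19/29.53 ≈ 231.6°.
The Moon trails the Sun by θ/15 = 231.6/15 ≈ 15.44 hours.
06:00 + 15.442 h ≈ 21:27 → 21:30 to the nearest ten minutes.

21:30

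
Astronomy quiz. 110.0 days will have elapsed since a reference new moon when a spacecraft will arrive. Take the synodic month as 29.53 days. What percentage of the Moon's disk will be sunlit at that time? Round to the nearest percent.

58%

110.0/29.53 = 3.725 lunations, so 3 complete cycles and 21.41 d into the next.
Elongation θ = 360° × 21.41/29.53 ≈ 261.0°.
cos 261.0° = (-0.156), so f = (1 − (-0.156))/2 = 0.578, so 58%.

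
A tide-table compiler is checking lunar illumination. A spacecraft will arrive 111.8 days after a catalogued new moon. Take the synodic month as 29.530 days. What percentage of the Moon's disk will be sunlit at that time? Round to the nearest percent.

39%

Reduce mod P: 111.8 − 3×29.530 = 23.21 d into the current lunation.
Elongation θ = 360° × 23.21/29.530 ≈ 283.0°.
With cos θ = 0.224, the lit fraction is (1 − 0.224)/2 ≈ 0.388, so 39%.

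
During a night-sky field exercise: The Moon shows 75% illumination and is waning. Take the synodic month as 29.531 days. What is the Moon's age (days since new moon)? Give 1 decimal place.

Invert f = (1 − cos θ)/2 to get cos θ = 1 − 2(0.75) = -0.500, hence θ₀ = arccos -0.500 = 120.0°.
Waning ⇒ past full, so θ = 360° − 120.0° = 240.0°.
Age = 29.531 × 240.0°/360° ≈ 19.69 days.

19.7 days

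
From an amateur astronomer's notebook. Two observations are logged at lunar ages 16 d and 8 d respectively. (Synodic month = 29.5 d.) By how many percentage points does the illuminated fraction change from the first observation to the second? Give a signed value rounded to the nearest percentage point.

-42 pp

θ₁ = 360° × 16/29.5 = 195.3°, f₁ = (1 − cos θ₁)/2 = 0.982.
θ₂ = 360° × 8/29.5 = 97.6°, f₂ = (1 − cos θ₂)/2 = 0.566.
Change = f₂ − f₁ = -0.416 → -42 percentage points.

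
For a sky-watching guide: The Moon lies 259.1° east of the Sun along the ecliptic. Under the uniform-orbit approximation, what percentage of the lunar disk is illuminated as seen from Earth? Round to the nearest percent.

59%

Half-versine of 259.1°: (1 − (-0.189))/2 = 0.595, i.e. 59%.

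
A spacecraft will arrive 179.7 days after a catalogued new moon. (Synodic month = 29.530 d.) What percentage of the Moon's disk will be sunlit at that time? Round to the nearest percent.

7%

179.7 d spans 6 complete synodic months (6 × 29.530 = 177.18 d) plus 2.52 d.
The Moon has covered 2.52/29.530 of its cycle, so θ ≈ 360° × 2.52/29.530 = 30.7°.
cos 30.7° = 0.860, so f = (1 − 0.860)/2 = 0.070, so 7%.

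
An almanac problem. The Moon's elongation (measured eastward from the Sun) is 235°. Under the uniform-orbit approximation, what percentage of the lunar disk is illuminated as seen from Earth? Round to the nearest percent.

cos 235° = (-0.574), so f = (1 − (-0.574))/2 = 0.787, i.e. 79%.

79%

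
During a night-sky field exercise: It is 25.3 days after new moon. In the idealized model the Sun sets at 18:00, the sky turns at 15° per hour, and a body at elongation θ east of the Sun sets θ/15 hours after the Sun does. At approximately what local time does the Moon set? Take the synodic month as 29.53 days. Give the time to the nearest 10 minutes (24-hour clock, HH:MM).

14:30

Phase angle: θ = 360°·(25.3 d)/(29.53 d) = 308.4°.
Delay after the Sun = 308.4° / (15°/h) ≈ 20.56 h.
18:00 + 20.562 h ≈ 14:34 → 14:30 to the nearest ten minutes.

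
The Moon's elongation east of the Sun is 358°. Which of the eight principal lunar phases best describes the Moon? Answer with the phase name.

new moon

The new moon sector spans roughly -22°–22°; 358° falls inside it.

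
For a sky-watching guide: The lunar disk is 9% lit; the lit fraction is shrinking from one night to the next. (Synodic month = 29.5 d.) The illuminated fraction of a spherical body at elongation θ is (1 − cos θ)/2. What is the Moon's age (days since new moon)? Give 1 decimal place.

26.6 days

From f = (1 − cos θ)/2: cos θ = 1 − 2×0.09 = 0.820; arccos → 34.9°.
Since the Moon is past full (waning), take the reflex angle: θ = 360° − 34.9° = 325.1°.
At 360°/29.5 d per day, 325.1° corresponds to 26.64 days.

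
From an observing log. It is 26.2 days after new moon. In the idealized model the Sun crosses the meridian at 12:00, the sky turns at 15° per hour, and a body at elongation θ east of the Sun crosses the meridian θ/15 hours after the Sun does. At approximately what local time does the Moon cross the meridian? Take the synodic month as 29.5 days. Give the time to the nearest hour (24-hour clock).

The Moon has covered 26.2/29.5 of its cycle, so θ ≈ 360° × 26.2/29.5 = 319.7°.
Delay after the Sun = 319.7° / (15°/h) ≈ 21.32 h.
12:00 + 21.32 h ≈ 09:19 → 09:00 to the nearest hour.

09:00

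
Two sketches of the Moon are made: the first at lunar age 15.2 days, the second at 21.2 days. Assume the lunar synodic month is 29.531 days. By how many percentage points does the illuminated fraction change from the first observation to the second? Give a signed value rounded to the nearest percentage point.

θ₁ = 360° × 15.2/29.531 = 185.3°, f₁ = (1 − cos θ₁)/2 = 0.998.
θ₂ = 360° × 21.2/29.531 = 258.4°, f₂ = (1 − cos θ₂)/2 = 0.600.
Change = f₂ − f₁ = -0.398 → -40 percentage points.

-40 pp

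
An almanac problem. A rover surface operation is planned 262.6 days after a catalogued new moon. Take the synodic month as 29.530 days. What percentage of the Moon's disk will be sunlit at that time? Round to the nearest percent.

11%

Reduce mod P: 262.6 − 8×29.530 = 26.36 d into the current lunation.
The Moon has covered 26.36/29.530 of its cycle, so θ ≈ 360° × 26.36/29.530 = 321.4°.
With cos θ = 0.781, the lit fraction is (1 − 0.781)/2 ≈ 0.109, so 11%.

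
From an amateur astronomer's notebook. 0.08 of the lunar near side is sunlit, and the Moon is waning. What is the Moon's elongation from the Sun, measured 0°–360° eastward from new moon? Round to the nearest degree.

327°

From f = (1 − cos θ)/2: cos θ = 1 − 2×0.08 = 0.840; arccos → 32.9°.
Waning ⇒ past full, so θ = 360° − 32.9° = 327.1°.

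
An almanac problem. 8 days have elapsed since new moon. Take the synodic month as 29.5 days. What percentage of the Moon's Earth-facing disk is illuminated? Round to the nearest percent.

Phase angle: θ = 360°·(8 d)/(29.5 d) = 97.6°.
cos 97.6° = (-0.133), so f = (1 − (-0.133))/2 = 0.566, so 57%.

57%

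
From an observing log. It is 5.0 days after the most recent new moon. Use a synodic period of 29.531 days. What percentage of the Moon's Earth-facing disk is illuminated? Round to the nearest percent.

Elongation θ = 360° × 5.0/29.531 ≈ 61.0°.
With cos θ = 0.486, the lit fraction is (1 − 0.486)/2 ≈ 0.257, so 26%.

26%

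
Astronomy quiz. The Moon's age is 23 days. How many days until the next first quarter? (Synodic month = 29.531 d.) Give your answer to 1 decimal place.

First quarter is 0.25 of the way through the cycle: age 0.25 × 29.531 = 7.383 d.
This lunation's first quarter (7.383 d) has passed, so add one period: 36.914 − 23 = 13.914 days.

13.9 days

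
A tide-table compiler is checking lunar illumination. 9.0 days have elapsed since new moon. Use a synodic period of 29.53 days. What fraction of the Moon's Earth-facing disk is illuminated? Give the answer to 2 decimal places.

0.67

The Moon has covered 9.0/29.53 of its cycle, so θ ≈ 360° × 9.0/29.53 = 109.7°.
With cos θ = (-0.337), the lit fraction is (1 − (-0.337))/2 ≈ 0.669.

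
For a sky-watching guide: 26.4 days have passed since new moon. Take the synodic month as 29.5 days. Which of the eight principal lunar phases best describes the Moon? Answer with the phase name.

θ ≈ 360° × 26.4/29.5 = 322°, which falls in the waning crescent sector.

waning crescent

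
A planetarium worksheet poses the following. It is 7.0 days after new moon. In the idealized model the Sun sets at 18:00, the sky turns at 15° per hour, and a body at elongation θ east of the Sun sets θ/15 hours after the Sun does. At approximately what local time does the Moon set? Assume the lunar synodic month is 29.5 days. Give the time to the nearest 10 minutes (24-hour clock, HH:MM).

Elongation θ = 360° × 7.0/29.5 ≈ 85.4°.
Delay after the Sun = 85.4° / (15°/h) ≈ 5.69 h.
18:00 + 5.695 h ≈ 23:42 → 23:40 to the nearest ten minutes.

23:40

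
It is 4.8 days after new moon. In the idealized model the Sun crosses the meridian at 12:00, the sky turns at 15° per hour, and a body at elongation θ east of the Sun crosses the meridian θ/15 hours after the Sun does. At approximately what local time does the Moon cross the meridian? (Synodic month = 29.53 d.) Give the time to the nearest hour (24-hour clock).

16:00

Elongation θ = 360° × 4.8/29.53 ≈ 58.5°.
At 15° of sky rotation per hour, 58.5° corresponds to a 3.90 h lag.
12:00 + 3.90 h ≈ 15:54 → 16:00 to the nearest hour.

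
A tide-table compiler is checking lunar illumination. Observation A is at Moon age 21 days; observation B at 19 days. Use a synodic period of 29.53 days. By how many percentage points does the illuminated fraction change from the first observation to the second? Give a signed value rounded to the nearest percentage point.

θ₁ = 360° × 21/29.53 = 256.0°, f₁ = (1 − cos θ₁)/2 = 0.621.
θ₂ = 360° × 19/29.53 = 231.6°, f₂ = (1 − cos θ₂)/2 = 0.810.
Change = f₂ − f₁ = +0.190 → +19 percentage points.

+19 pp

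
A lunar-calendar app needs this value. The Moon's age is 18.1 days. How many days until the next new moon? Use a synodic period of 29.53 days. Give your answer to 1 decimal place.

The next new moon completes the synodic month: 29.53 − 18.1 = 11.430 days.

11.4 days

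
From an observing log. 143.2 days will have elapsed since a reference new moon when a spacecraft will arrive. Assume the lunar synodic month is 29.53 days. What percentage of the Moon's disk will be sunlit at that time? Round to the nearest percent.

143.2 d spans 4 complete synodic months (4 × 29.53 = 118.12 d) plus 25.08 d.
Phase angle: θ = 360°·(25.08 d)/(29.53 d) = 305.8°.
Illuminated fraction = (1 − cos 305.8°)/2 = (1 − 0.584)/2 ≈ 0.208, so 21%.

21%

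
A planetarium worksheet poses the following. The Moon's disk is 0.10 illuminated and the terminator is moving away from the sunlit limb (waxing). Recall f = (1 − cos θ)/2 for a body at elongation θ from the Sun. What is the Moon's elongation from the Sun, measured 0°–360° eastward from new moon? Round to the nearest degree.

cos θ = 1 − 2f = 0.800, giving a principal value of 36.9°.
Waxing ⇒ before full, so θ = 36.9°.

37°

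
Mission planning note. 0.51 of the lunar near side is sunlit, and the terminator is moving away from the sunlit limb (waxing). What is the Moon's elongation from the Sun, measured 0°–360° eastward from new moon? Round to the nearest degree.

91°

Invert f = (1 − cos θ)/2 to get cos θ = 1 − 2(0.51) = -0.020, hence θ₀ = arccos -0.020 = 91.1°.
Before full moon the principal value applies: θ = 91.1°.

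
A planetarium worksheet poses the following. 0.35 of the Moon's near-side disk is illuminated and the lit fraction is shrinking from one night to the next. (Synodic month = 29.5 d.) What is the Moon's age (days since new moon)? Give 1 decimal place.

23.6 days

Invert f = (1 − cos θ)/2 to get cos θ = 1 − 2(0.35) = 0.300, hence θ₀ = arccos 0.300 = 72.5°.
Waning ⇒ past full, so θ = 360° − 72.5° = 287.5°.
At 360°/29.5 d per day, 287.5° corresponds to 23.56 days.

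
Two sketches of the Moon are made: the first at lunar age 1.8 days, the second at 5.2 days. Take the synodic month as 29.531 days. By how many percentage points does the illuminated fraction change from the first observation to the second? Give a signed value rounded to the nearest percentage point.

+24 pp

First observation: θ = 360°·1.8/29.531 = 21.9°, so f = 0.036.
Second observation: θ = 63.4°, f = 0.276.
Δf = 0.276 − 0.036 = +0.240, i.e. +24 pp.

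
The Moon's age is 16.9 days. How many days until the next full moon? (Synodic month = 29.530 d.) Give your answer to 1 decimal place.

Full moon is 0.5 of the way through the cycle: age 0.5 × 29.530 = 14.765 d.
Already past this cycle's full moon; the next is at 14.765 + 29.530 = 44.295 d, so 44.295 − 16.9 = 27.395 days.

27.4 days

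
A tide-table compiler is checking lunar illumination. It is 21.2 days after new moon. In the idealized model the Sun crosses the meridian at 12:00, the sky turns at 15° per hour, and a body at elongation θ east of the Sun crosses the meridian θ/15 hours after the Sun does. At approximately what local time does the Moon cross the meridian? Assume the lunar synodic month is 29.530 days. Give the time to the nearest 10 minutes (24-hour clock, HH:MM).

05:10

The Moon has covered 21.2/29.530 of its cycle, so θ ≈ 360° × 21.2/29.530 = 258.4°.
Delay after the Sun = 258.4° / (15°/h) ≈ 17.23 h.
12:00 + 17.230 h ≈ 05:14 → 05:10 to the nearest ten minutes.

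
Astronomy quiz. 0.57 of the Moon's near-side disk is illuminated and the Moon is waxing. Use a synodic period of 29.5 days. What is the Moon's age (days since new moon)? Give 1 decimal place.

8.0 days

Invert f = (1 − cos θ)/2 to get cos θ = 1 − 2(0.57) = -0.140, hence θ₀ = arccos -0.140 = 98.0°.
The Moon is waxing (0°–180°), so θ = 98.0° directly.
Age = 29.5 × 98.0°/360° ≈ 8.03 days.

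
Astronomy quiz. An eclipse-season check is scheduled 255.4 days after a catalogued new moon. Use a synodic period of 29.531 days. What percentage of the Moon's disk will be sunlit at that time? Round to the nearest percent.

255.4 d spans 8 complete synodic months (8 × 29.531 = 236.25 d) plus 19.15 d.
Phase angle: θ = 360°·(19.15 d)/(29.531 d) = 233.5°.
cos 233.5° = (-0.595), so f = (1 − (-0.595))/2 = 0.798, so 80%.

80%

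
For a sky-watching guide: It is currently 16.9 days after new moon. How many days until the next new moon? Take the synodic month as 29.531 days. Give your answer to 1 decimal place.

The next new moon completes the synodic month: 29.531 − 16.9 = 12.631 days.

12.6 days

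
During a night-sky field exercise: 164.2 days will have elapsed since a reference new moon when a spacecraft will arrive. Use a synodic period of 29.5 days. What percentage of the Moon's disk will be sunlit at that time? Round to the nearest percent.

96%

Reduce mod P: 164.2 − 5×29.5 = 16.70 d into the current lunation.
The Moon has covered 16.70/29.5 of its cycle, so θ ≈ 360° × 16.70/29.5 = 203.8°.
cos 203.8° = (-0.915), so f = (1 − (-0.915))/2 = 0.957, so 96%.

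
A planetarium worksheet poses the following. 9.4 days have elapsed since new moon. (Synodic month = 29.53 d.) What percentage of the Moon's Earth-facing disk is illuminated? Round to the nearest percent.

71%

Elongation θ = 360° × 9.4/29.53 ≈ 114.6°.
Illuminated fraction = (1 − cos 114.6°)/2 = (1 − (-0.416))/2 ≈ 0.708, so 71%.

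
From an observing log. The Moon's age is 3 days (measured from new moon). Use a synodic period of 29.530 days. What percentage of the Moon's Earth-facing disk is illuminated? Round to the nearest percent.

The Moon has covered 3/29.530 of its cycle, so θ ≈ 360° × 3/29.530 = 36.6°.
cos 36.6° = 0.803, so f = (1 − 0.803)/2 = 0.098, so 10%.

10%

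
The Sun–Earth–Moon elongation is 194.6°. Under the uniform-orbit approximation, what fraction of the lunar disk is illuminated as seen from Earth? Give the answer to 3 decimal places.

0.984

Half-versine of 194.6°: (1 − (-0.968))/2 = 0.984.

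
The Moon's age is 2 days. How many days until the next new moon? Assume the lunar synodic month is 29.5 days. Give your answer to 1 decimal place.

27.5 days

One full lunation from the last new moon is 29.5 d; remaining = 29.5 − 2 = 27.500 d.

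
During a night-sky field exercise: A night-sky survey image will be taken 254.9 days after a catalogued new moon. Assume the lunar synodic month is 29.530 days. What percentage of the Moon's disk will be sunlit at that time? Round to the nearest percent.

84%

Reduce mod P: 254.9 − 8×29.530 = 18.66 d into the current lunation.
The Moon has covered 18.66/29.530 of its cycle, so θ ≈ 360° × 18.66/29.530 = 227.5°.
With cos θ = (-0.676), the lit fraction is (1 − (-0.676))/2 ≈ 0.838, so 84%.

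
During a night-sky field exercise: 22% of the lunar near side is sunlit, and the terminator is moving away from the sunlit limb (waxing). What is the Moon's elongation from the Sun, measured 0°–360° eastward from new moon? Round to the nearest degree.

cos θ = 1 − 2f = 0.560, giving a principal value of 55.9°.
Waxing ⇒ before full, so θ = 55.9°.

56°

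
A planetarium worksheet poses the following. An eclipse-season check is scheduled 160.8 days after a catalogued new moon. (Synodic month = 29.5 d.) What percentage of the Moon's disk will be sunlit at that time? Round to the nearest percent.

98%

160.8 d spans 5 complete synodic months (5 × 29.5 = 147.50 d) plus 13.30 d.
Phase angle: θ = 360°·(13.30 d)/(29.5 d) = 162.3°.
cos 162.3° = (-0.953), so f = (1 − (-0.953))/2 = 0.976, so 98%.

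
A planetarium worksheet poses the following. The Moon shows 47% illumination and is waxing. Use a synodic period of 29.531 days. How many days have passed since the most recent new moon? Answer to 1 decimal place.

7.1 days

Invert f = (1 − cos θ)/2 to get cos θ = 1 − 2(0.47) = 0.060, hence θ₀ = arccos 0.060 = 86.6°.
The Moon is waxing (0°–180°), so θ = 86.6° directly.
At 360°/29.531 d per day, 86.6° corresponds to 7.10 days.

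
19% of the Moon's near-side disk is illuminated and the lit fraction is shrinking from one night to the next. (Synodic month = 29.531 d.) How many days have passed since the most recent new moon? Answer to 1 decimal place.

25.3 days

From f = (1 − cos θ)/2: cos θ = 1 − 2×0.19 = 0.620; arccos → 51.7°.
Since the Moon is past full (waning), take the reflex angle: θ = 360° − 51.7° = 308.3°.
At 360°/29.531 d per day, 308.3° corresponds to 25.29 days.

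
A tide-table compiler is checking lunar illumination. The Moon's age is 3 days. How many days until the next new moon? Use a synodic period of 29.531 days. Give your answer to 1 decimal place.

One full lunation from the last new moon is 29.531 d; remaining = 29.531 − 3 = 26.531 d.

26.5 days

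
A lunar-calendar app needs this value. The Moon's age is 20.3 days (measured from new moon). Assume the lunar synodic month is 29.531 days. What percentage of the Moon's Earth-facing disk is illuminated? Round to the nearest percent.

Phase angle: θ = 360°·(20.3 d)/(29.531 d) = 247.5°.
With cos θ = (-0.383), the lit fraction is (1 − (-0.383))/2 ≈ 0.692, so 69%.

69%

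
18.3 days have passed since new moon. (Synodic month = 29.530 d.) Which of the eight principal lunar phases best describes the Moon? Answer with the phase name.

waning gibbous

θ ≈ 360° × 18.3/29.530 = 223°, which falls in the waning gibbous sector.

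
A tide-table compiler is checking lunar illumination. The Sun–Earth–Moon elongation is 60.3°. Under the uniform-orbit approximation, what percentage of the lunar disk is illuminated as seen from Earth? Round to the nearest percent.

25%

Half-versine of 60.3°: (1 − 0.495)/2 = 0.252, i.e. 25%.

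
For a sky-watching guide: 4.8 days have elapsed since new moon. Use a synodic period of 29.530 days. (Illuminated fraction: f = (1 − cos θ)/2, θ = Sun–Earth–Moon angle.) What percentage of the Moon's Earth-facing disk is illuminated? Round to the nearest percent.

24%

The Moon has covered 4.8/29.530 of its cycle, so θ ≈ 360° × 4.8/29.530 = 58.5°.
cos 58.5° = 0.522, so f = (1 − 0.522)/2 = 0.239, so 24%.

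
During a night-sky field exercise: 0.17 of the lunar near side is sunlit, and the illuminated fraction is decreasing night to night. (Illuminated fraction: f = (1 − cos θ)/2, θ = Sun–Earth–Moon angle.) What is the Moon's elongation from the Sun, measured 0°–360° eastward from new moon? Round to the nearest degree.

From f = (1 − cos θ)/2: cos θ = 1 − 2×0.17 = 0.660; arccos → 48.7°.
Since the Moon is past full (waning), take the reflex angle: θ = 360° − 48.7° = 311.3°.

311°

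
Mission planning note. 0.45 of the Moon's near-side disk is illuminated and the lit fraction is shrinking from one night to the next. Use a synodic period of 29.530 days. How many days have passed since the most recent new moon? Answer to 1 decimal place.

22.6 days

From f = (1 − cos θ)/2: cos θ = 1 − 2×0.45 = 0.100; arccos → 84.3°.
Waning ⇒ past full, so θ = 360° − 84.3° = 275.7°.
At 360°/29.530 d per day, 275.7° corresponds to 22.62 days.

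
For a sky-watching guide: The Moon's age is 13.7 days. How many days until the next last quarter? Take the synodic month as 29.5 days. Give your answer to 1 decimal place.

Last quarter is 0.75 of the way through the cycle: age 0.75 × 29.5 = 22.125 d.
That is 22.125 − 13.7 = 8.425 days ahead.

8.4 days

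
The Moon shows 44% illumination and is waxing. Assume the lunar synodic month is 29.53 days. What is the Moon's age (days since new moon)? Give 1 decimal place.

From f = (1 − cos θ)/2: cos θ = 1 − 2×0.44 = 0.120; arccos → 83.1°.
Before full moon the principal value applies: θ = 83.1°.
Age = 29.53 × 83.1°/360° ≈ 6.82 days.

6.8 days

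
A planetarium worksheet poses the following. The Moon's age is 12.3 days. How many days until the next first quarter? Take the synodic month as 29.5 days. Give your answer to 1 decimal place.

24.6 days

First quarter occurs at elongation 90°, i.e. at age 29.5 × 90/360 = 7.375 d.
This lunation's first quarter (7.375 d) has passed, so add one period: 36.875 − 12.3 = 24.575 days.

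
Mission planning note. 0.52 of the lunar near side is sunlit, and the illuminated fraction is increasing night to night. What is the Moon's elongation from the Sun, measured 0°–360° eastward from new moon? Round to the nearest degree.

cos θ = 1 − 2f = -0.040, giving a principal value of 92.3°.
Before full moon the principal value applies: θ = 92.3°.

92°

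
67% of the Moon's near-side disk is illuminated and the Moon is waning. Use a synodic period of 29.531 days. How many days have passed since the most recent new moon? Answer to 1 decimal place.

Invert f = (1 − cos θ)/2 to get cos θ = 1 − 2(0.67) = -0.340, hence θ₀ = arccos -0.340 = 109.9°.
Waning ⇒ past full, so θ = 360° − 109.9° = 250.1°.
Age = 29.531 × 250.1°/360° ≈ 20.52 days.

20.5 days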